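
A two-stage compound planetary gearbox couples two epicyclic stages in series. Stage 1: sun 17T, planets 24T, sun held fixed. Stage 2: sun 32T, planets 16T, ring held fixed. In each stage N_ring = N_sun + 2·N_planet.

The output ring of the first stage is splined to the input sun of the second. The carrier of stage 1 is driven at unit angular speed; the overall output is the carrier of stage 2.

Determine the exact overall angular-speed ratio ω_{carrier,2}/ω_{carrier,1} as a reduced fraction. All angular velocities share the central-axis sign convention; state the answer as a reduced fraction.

Stage 1: N_ring = 17 + 2·24 = 65
Stage 1: 17(ω_s−ω_c) = −65(ω_r−ω_c),  ω_s=0, ω_c=1
Stage 1: ω_r = 1 − (17/65)(0−1) = 82/65
  ⇒ ω_r¹/ω_c¹ = 82/65
Stage 2: N_ring = 32 + 2·16 = 64
Stage 2: 32(ω_s−ω_c) = −64(ω_r−ω_c),  ω_r=0, ω_s=1
Stage 2: 32(1−ω_c) = −64(0−ω_c)  ⇒  96ω_c = 32  ⇒  ω_c = 1/3
  ⇒ ω_c²/ω_s² = 1/3
Coupling ω_s² = ω_r¹ ⇒ overall = 82/65 × 1/3 = 82/195

82/195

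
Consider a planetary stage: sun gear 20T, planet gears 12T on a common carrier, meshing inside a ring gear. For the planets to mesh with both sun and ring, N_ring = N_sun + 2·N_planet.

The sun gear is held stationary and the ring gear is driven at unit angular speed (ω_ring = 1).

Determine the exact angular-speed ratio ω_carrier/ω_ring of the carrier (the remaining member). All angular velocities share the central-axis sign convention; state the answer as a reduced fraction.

11/16

N_ring = 20 + 2·12 = 44
20(ω_s−ω_c) = −44(ω_r−ω_c),  ω_s=0, ω_r=1
20(0−ω_c) = −44(1−ω_c)  ⇒  64ω_c = 44  ⇒  ω_c = 11/16
ω_c/ω_r = 11/16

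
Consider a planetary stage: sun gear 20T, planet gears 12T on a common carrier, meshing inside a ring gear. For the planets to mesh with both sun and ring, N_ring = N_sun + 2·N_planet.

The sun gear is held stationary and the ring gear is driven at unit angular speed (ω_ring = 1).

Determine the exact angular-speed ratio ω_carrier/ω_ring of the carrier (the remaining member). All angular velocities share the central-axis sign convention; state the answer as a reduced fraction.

11/16

N_ring = 20 + 2·12 = 44
20(ω_s−ω_c) = −44(ω_r−ω_c),  ω_s=0, ω_r=1
20(0−ω_c) = −44(1−ω_c)  ⇒  64ω_c = 44  ⇒  ω_c = 11/16
ω_c/ω_r = 11/16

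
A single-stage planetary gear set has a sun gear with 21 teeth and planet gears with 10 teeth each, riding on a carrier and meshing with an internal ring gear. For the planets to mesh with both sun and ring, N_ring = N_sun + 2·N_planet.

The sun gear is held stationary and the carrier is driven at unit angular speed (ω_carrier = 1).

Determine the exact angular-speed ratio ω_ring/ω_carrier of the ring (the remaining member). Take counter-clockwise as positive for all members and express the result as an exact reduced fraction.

62/41

N_ring = 21 + 2·10 = 41
21(ω_s−ω_c) = −41(ω_r−ω_c),  ω_s=0, ω_c=1
ω_r = 1 − (21/41)(0−1) = 62/41
ω_r/ω_c = 62/41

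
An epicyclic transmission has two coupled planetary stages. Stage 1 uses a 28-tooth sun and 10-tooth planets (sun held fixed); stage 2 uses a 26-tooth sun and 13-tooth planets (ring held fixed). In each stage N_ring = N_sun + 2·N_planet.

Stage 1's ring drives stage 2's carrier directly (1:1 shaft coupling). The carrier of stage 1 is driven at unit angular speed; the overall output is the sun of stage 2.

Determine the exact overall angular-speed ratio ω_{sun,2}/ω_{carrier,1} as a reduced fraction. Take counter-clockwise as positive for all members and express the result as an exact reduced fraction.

19/4

Stage 1: N_ring = 28 + 2·10 = 48
Stage 1: 28(ω_s−ω_c) = −48(ω_r−ω_c),  ω_s=0, ω_c=1
Stage 1: ω_r = 1 − (28/48)(0−1) = 19/12
  ⇒ ω_r¹/ω_c¹ = 19/12
Stage 2: N_ring = 26 + 2·13 = 52
Stage 2: 26(ω_s−ω_c) = −52(ω_r−ω_c),  ω_r=0, ω_c=1
Stage 2: ω_s = 1 − (52/26)(0−1) = 3
  ⇒ ω_s²/ω_c² = 3
Coupling ω_c² = ω_r¹ ⇒ overall = 19/12 × 3 = 19/4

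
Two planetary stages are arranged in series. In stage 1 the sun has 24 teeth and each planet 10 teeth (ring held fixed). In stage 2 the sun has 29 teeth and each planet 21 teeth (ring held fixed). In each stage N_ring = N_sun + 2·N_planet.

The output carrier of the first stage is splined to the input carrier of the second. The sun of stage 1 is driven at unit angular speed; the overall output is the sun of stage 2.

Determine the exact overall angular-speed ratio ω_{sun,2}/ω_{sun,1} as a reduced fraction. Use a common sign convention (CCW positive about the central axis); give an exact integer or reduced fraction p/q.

Stage 1: N_ring = 24 + 2·10 = 44
Stage 1: 24(ω_s−ω_c) = −44(ω_r−ω_c),  ω_r=0, ω_s=1
Stage 1: 24(1−ω_c) = −44(0−ω_c)  ⇒  68ω_c = 24  ⇒  ω_c = 6/17
  ⇒ ω_c¹/ω_s¹ = 6/17
Stage 2: N_ring = 29 + 2·21 = 71
Stage 2: 29(ω_s−ω_c) = −71(ω_r−ω_c),  ω_r=0, ω_c=1
Stage 2: ω_s = 1 − (71/29)(0−1) = 100/29
  ⇒ ω_s²/ω_c² = 100/29
Coupling ω_c² = ω_c¹ ⇒ overall = 6/17 × 100/29 = 600/493

600/493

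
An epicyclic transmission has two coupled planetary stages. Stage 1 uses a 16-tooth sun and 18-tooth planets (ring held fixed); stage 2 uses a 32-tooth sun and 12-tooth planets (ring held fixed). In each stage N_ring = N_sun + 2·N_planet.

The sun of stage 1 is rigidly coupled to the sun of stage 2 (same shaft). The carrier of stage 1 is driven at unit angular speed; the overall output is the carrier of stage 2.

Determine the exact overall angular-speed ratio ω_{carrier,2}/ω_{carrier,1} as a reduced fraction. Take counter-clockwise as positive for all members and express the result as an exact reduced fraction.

Stage 1: N_ring = 16 + 2·18 = 52
Stage 1: 16(ω_s−ω_c) = −52(ω_r−ω_c),  ω_r=0, ω_c=1
Stage 1: ω_s = 1 − (52/16)(0−1) = 17/4
  ⇒ ω_s¹/ω_c¹ = 17/4
Stage 2: N_ring = 32 + 2·12 = 56
Stage 2: 32(ω_s−ω_c) = −56(ω_r−ω_c),  ω_r=0, ω_s=1
Stage 2: 32(1−ω_c) = −56(0−ω_c)  ⇒  88ω_c = 32  ⇒  ω_c = 4/11
  ⇒ ω_c²/ω_s² = 4/11
Coupling ω_s² = ω_s¹ ⇒ overall = 17/4 × 4/11 = 17/11

17/11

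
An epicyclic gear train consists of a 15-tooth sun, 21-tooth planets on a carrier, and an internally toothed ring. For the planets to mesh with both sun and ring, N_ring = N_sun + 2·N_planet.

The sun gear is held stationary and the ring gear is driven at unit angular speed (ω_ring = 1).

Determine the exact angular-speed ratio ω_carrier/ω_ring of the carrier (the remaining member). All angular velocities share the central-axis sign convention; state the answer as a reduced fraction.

19/24

N_ring = 15 + 2·21 = 57
15(ω_s−ω_c) = −57(ω_r−ω_c),  ω_s=0, ω_r=1
15(0−ω_c) = −57(1−ω_c)  ⇒  72ω_c = 57  ⇒  ω_c = 19/24
ω_c/ω_r = 19/24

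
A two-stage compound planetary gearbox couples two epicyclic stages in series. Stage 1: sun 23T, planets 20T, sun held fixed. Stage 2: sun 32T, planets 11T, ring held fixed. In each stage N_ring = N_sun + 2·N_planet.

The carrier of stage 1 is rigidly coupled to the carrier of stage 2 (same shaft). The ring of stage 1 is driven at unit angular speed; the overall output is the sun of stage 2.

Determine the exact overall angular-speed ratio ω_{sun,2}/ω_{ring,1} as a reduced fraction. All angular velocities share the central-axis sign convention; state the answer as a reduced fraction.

63/32

Stage 1: N_ring = 23 + 2·20 = 63
Stage 1: 23(ω_s−ω_c) = −63(ω_r−ω_c),  ω_s=0, ω_r=1
Stage 1: 23(0−ω_c) = −63(1−ω_c)  ⇒  86ω_c = 63  ⇒  ω_c = 63/86
  ⇒ ω_c¹/ω_r¹ = 63/86
Stage 2: N_ring = 32 + 2·11 = 54
Stage 2: 32(ω_s−ω_c) = −54(ω_r−ω_c),  ω_r=0, ω_c=1
Stage 2: ω_s = 1 − (54/32)(0−1) = 43/16
  ⇒ ω_s²/ω_c² = 43/16
Coupling ω_c² = ω_c¹ ⇒ overall = 63/86 × 43/16 = 63/32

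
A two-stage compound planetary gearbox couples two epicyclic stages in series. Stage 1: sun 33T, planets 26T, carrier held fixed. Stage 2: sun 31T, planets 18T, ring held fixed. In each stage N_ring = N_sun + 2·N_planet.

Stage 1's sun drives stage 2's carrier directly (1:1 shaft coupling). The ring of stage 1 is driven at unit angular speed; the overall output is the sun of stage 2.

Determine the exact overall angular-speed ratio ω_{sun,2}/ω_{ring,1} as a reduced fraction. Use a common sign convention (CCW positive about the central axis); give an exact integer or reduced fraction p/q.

Stage 1: N_ring = 33 + 2·26 = 85
Stage 1: 33(ω_s−ω_c) = −85(ω_r−ω_c),  ω_c=0, ω_r=1
Stage 1: ω_s = 0 − (85/33)(1−0) = -85/33
  ⇒ ω_s¹/ω_r¹ = -85/33
Stage 2: N_ring = 31 + 2·18 = 67
Stage 2: 31(ω_s−ω_c) = −67(ω_r−ω_c),  ω_r=0, ω_c=1
Stage 2: ω_s = 1 − (67/31)(0−1) = 98/31
  ⇒ ω_s²/ω_c² = 98/31
Coupling ω_c² = ω_s¹ ⇒ overall = -85/33 × 98/31 = -8330/1023

-8330/1023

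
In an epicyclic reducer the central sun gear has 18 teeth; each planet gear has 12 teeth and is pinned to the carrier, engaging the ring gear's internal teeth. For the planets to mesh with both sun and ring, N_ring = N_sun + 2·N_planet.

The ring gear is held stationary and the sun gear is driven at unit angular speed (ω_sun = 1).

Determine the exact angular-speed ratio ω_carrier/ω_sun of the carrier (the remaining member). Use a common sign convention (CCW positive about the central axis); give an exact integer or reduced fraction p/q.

N_ring = 18 + 2·12 = 42
18(ω_s−ω_c) = −42(ω_r−ω_c),  ω_r=0, ω_s=1
18(1−ω_c) = −42(0−ω_c)  ⇒  60ω_c = 18  ⇒  ω_c = 3/10
ω_c/ω_s = 3/10

3/10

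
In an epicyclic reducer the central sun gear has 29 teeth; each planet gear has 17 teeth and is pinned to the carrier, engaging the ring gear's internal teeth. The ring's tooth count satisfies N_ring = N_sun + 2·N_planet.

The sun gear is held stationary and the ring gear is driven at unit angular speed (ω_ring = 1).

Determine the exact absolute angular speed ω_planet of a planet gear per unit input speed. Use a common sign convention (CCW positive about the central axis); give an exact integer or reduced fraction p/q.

N_ring = 29 + 2·17 = 63
29(ω_s−ω_c) = −63(ω_r−ω_c),  ω_s=0, ω_r=1
29(0−ω_c) = −63(1−ω_c)  ⇒  92ω_c = 63  ⇒  ω_c = 63/92
sun–planet: 29·(0−63/92) = −17·(ω_p−ω_c)  ⇒  ω_p−ω_c = −(29/17)·(-63/92) = 1827/1564
ω_p = 63/92 + 1827/1564 = 63/34

63/34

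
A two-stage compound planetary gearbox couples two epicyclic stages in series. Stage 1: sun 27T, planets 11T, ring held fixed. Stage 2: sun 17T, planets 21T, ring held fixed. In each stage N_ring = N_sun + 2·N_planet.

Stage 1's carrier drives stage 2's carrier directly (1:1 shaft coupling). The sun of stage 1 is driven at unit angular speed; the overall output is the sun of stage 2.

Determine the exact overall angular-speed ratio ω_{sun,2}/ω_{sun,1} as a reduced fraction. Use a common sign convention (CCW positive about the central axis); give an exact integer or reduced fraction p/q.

Stage 1: N_ring = 27 + 2·11 = 49
Stage 1: 27(ω_s−ω_c) = −49(ω_r−ω_c),  ω_r=0, ω_s=1
Stage 1: 27(1−ω_c) = −49(0−ω_c)  ⇒  76ω_c = 27  ⇒  ω_c = 27/76
  ⇒ ω_c¹/ω_s¹ = 27/76
Stage 2: N_ring = 17 + 2·21 = 59
Stage 2: 17(ω_s−ω_c) = −59(ω_r−ω_c),  ω_r=0, ω_c=1
Stage 2: ω_s = 1 − (59/17)(0−1) = 76/17
  ⇒ ω_s²/ω_c² = 76/17
Coupling ω_c² = ω_c¹ ⇒ overall = 27/76 × 76/17 = 27/17

27/17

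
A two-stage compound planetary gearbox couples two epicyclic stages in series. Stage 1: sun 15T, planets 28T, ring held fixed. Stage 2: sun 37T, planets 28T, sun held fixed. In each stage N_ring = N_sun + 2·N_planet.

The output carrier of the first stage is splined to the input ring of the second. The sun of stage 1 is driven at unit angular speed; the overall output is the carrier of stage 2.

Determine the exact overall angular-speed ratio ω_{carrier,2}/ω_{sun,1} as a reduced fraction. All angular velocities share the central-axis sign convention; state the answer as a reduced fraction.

Stage 1: N_ring = 15 + 2·28 = 71
Stage 1: 15(ω_s−ω_c) = −71(ω_r−ω_c),  ω_r=0, ω_s=1
Stage 1: 15(1−ω_c) = −71(0−ω_c)  ⇒  86ω_c = 15  ⇒  ω_c = 15/86
  ⇒ ω_c¹/ω_s¹ = 15/86
Stage 2: N_ring = 37 + 2·28 = 93
Stage 2: 37(ω_s−ω_c) = −93(ω_r−ω_c),  ω_s=0, ω_r=1
Stage 2: 37(0−ω_c) = −93(1−ω_c)  ⇒  130ω_c = 93  ⇒  ω_c = 93/130
  ⇒ ω_c²/ω_r² = 93/130
Coupling ω_r² = ω_c¹ ⇒ overall = 15/86 × 93/130 = 279/2236

279/2236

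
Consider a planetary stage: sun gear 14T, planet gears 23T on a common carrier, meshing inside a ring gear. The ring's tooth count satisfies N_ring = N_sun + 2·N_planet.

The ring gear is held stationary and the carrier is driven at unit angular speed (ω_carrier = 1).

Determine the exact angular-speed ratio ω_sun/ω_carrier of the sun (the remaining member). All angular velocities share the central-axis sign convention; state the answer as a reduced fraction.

N_ring = 14 + 2·23 = 60
14(ω_s−ω_c) = −60(ω_r−ω_c),  ω_r=0, ω_c=1
ω_s = 1 − (60/14)(0−1) = 37/7
ω_s/ω_c = 37/7

37/7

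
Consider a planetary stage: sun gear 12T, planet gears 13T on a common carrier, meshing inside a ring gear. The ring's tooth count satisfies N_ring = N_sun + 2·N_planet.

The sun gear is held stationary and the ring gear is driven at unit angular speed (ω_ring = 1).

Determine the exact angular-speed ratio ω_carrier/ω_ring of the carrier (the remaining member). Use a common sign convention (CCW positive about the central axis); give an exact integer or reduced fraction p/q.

N_ring = 12 + 2·13 = 38
12(ω_s−ω_c) = −38(ω_r−ω_c),  ω_s=0, ω_r=1
12(0−ω_c) = −38(1−ω_c)  ⇒  50ω_c = 38  ⇒  ω_c = 19/25
ω_c/ω_r = 19/25

19/25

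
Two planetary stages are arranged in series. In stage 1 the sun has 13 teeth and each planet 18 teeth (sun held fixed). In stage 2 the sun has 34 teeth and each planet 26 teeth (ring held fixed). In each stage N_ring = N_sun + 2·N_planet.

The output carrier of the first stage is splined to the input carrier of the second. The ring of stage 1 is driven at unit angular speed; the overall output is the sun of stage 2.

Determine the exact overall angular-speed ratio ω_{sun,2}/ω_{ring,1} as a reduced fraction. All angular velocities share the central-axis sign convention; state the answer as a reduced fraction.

1470/527

Stage 1: N_ring = 13 + 2·18 = 49
Stage 1: 13(ω_s−ω_c) = −49(ω_r−ω_c),  ω_s=0, ω_r=1
Stage 1: 13(0−ω_c) = −49(1−ω_c)  ⇒  62ω_c = 49  ⇒  ω_c = 49/62
  ⇒ ω_c¹/ω_r¹ = 49/62
Stage 2: N_ring = 34 + 2·26 = 86
Stage 2: 34(ω_s−ω_c) = −86(ω_r−ω_c),  ω_r=0, ω_c=1
Stage 2: ω_s = 1 − (86/34)(0−1) = 60/17
  ⇒ ω_s²/ω_c² = 60/17
Coupling ω_c² = ω_c¹ ⇒ overall = 49/62 × 60/17 = 1470/527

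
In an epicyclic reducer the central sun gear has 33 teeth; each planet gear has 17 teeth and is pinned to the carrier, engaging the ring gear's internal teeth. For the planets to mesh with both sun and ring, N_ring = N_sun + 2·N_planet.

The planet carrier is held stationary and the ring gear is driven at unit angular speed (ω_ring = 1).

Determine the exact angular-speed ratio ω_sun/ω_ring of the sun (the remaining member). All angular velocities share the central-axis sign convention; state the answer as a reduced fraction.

-67/33

N_ring = 33 + 2·17 = 67
33(ω_s−ω_c) = −67(ω_r−ω_c),  ω_c=0, ω_r=1
ω_s = 0 − (67/33)(1−0) = -67/33
ω_s/ω_r = -67/33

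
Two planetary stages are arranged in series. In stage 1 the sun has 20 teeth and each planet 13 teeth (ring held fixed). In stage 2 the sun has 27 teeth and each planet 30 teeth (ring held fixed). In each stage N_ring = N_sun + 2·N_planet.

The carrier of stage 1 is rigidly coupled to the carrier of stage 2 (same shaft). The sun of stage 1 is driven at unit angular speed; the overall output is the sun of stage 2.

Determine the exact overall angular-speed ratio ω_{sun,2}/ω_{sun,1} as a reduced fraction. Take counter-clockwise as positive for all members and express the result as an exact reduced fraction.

380/297

Stage 1: N_ring = 20 + 2·13 = 46
Stage 1: 20(ω_s−ω_c) = −46(ω_r−ω_c),  ω_r=0, ω_s=1
Stage 1: 20(1−ω_c) = −46(0−ω_c)  ⇒  66ω_c = 20  ⇒  ω_c = 10/33
  ⇒ ω_c¹/ω_s¹ = 10/33
Stage 2: N_ring = 27 + 2·30 = 87
Stage 2: 27(ω_s−ω_c) = −87(ω_r−ω_c),  ω_r=0, ω_c=1
Stage 2: ω_s = 1 − (87/27)(0−1) = 38/9
  ⇒ ω_s²/ω_c² = 38/9
Coupling ω_c² = ω_c¹ ⇒ overall = 10/33 × 38/9 = 380/297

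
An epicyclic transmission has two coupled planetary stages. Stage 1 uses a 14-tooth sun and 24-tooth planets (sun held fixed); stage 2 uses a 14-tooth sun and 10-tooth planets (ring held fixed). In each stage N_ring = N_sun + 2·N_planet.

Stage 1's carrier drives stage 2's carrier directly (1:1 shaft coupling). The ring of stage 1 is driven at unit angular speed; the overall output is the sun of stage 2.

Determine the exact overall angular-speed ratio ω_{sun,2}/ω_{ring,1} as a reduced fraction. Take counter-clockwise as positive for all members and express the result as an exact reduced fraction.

Stage 1: N_ring = 14 + 2·24 = 62
Stage 1: 14(ω_s−ω_c) = −62(ω_r−ω_c),  ω_s=0, ω_r=1
Stage 1: 14(0−ω_c) = −62(1−ω_c)  ⇒  76ω_c = 62  ⇒  ω_c = 31/38
  ⇒ ω_c¹/ω_r¹ = 31/38
Stage 2: N_ring = 14 + 2·10 = 34
Stage 2: 14(ω_s−ω_c) = −34(ω_r−ω_c),  ω_r=0, ω_c=1
Stage 2: ω_s = 1 − (34/14)(0−1) = 24/7
  ⇒ ω_s²/ω_c² = 24/7
Coupling ω_c² = ω_c¹ ⇒ overall = 31/38 × 24/7 = 372/133

372/133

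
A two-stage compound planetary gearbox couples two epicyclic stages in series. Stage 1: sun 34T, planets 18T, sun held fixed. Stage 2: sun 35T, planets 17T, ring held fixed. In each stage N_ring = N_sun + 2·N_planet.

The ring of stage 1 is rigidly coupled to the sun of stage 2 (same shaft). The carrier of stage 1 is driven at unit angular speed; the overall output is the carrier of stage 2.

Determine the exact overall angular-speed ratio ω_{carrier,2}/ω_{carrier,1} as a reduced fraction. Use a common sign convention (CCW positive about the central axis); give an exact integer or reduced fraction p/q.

Stage 1: N_ring = 34 + 2·18 = 70
Stage 1: 34(ω_s−ω_c) = −70(ω_r−ω_c),  ω_s=0, ω_c=1
Stage 1: ω_r = 1 − (34/70)(0−1) = 52/35
  ⇒ ω_r¹/ω_c¹ = 52/35
Stage 2: N_ring = 35 + 2·17 = 69
Stage 2: 35(ω_s−ω_c) = −69(ω_r−ω_c),  ω_r=0, ω_s=1
Stage 2: 35(1−ω_c) = −69(0−ω_c)  ⇒  104ω_c = 35  ⇒  ω_c = 35/104
  ⇒ ω_c²/ω_s² = 35/104
Coupling ω_s² = ω_r¹ ⇒ overall = 52/35 × 35/104 = 1/2

1/2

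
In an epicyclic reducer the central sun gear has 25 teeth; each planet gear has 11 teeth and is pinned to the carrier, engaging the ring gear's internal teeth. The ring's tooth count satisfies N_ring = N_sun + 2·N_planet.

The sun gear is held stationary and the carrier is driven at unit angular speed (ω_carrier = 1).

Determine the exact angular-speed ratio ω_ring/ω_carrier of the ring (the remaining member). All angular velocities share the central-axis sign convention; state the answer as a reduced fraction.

N_ring = 25 + 2·11 = 47
25(ω_s−ω_c) = −47(ω_r−ω_c),  ω_s=0, ω_c=1
ω_r = 1 − (25/47)(0−1) = 72/47
ω_r/ω_c = 72/47

72/47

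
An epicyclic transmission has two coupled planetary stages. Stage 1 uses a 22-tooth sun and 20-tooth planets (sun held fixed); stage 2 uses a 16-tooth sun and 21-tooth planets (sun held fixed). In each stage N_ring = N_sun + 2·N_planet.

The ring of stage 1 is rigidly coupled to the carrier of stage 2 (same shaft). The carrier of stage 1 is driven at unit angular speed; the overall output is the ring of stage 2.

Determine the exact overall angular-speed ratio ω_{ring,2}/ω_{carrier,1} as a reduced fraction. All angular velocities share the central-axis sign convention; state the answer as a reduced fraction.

1554/899

Stage 1: N_ring = 22 + 2·20 = 62
Stage 1: 22(ω_s−ω_c) = −62(ω_r−ω_c),  ω_s=0, ω_c=1
Stage 1: ω_r = 1 − (22/62)(0−1) = 42/31
  ⇒ ω_r¹/ω_c¹ = 42/31
Stage 2: N_ring = 16 + 2·21 = 58
Stage 2: 16(ω_s−ω_c) = −58(ω_r−ω_c),  ω_s=0, ω_c=1
Stage 2: ω_r = 1 − (16/58)(0−1) = 37/29
  ⇒ ω_r²/ω_c² = 37/29
Coupling ω_c² = ω_r¹ ⇒ overall = 42/31 × 37/29 = 1554/899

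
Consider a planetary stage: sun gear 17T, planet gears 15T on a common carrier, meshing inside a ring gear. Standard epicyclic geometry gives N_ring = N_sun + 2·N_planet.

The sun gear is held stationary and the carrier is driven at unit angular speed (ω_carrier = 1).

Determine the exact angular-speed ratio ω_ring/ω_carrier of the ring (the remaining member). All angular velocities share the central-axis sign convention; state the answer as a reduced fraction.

64/47

N_ring = 17 + 2·15 = 47
17(ω_s−ω_c) = −47(ω_r−ω_c),  ω_s=0, ω_c=1
ω_r = 1 − (17/47)(0−1) = 64/47
ω_r/ω_c = 64/47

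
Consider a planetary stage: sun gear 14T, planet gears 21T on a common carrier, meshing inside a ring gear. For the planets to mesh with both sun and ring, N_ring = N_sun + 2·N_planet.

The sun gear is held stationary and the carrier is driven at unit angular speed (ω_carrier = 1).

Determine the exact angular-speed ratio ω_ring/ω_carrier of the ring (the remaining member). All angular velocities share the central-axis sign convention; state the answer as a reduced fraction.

N_ring = 14 + 2·21 = 56
14(ω_s−ω_c) = −56(ω_r−ω_c),  ω_s=0, ω_c=1
ω_r = 1 − (14/56)(0−1) = 5/4
ω_r/ω_c = 5/4

5/4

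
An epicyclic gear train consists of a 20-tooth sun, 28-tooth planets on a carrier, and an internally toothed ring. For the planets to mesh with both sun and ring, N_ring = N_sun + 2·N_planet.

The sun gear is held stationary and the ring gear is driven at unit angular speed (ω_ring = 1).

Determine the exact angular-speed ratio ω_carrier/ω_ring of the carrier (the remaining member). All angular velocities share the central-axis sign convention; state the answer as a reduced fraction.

N_ring = 20 + 2·28 = 76
20(ω_s−ω_c) = −76(ω_r−ω_c),  ω_s=0, ω_r=1
20(0−ω_c) = −76(1−ω_c)  ⇒  96ω_c = 76  ⇒  ω_c = 19/24
ω_c/ω_r = 19/24

19/24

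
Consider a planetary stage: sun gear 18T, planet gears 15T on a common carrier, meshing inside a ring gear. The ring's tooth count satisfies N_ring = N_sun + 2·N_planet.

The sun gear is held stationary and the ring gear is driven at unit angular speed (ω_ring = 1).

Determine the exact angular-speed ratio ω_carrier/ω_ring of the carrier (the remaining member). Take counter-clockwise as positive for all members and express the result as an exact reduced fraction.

8/11

N_ring = 18 + 2·15 = 48
18(ω_s−ω_c) = −48(ω_r−ω_c),  ω_s=0, ω_r=1
18(0−ω_c) = −48(1−ω_c)  ⇒  66ω_c = 48  ⇒  ω_c = 8/11
ω_c/ω_r = 8/11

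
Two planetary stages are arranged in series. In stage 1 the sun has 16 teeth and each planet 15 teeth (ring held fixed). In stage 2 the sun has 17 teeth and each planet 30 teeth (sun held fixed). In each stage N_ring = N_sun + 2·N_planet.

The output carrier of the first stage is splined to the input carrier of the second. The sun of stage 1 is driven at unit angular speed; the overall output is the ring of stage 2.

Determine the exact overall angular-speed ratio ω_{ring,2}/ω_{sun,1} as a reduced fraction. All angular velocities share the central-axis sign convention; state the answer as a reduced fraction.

752/2387

Stage 1: N_ring = 16 + 2·15 = 46
Stage 1: 16(ω_s−ω_c) = −46(ω_r−ω_c),  ω_r=0, ω_s=1
Stage 1: 16(1−ω_c) = −46(0−ω_c)  ⇒  62ω_c = 16  ⇒  ω_c = 8/31
  ⇒ ω_c¹/ω_s¹ = 8/31
Stage 2: N_ring = 17 + 2·30 = 77
Stage 2: 17(ω_s−ω_c) = −77(ω_r−ω_c),  ω_s=0, ω_c=1
Stage 2: ω_r = 1 − (17/77)(0−1) = 94/77
  ⇒ ω_r²/ω_c² = 94/77
Coupling ω_c² = ω_c¹ ⇒ overall = 8/31 × 94/77 = 752/2387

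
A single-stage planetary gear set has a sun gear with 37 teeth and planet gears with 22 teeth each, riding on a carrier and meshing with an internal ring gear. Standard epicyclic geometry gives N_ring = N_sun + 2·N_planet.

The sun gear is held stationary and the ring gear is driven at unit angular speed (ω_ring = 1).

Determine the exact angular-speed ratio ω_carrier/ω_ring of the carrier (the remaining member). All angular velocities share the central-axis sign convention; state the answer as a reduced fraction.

81/118

N_ring = 37 + 2·22 = 81
37(ω_s−ω_c) = −81(ω_r−ω_c),  ω_s=0, ω_r=1
37(0−ω_c) = −81(1−ω_c)  ⇒  118ω_c = 81  ⇒  ω_c = 81/118
ω_c/ω_r = 81/118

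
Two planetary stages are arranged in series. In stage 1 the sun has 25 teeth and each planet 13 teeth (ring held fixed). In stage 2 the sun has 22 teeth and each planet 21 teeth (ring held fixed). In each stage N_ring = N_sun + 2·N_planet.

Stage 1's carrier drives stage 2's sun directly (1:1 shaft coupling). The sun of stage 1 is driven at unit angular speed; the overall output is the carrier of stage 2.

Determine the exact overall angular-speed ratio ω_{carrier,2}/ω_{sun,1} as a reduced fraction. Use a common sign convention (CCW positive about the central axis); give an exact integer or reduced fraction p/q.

275/3268

Stage 1: N_ring = 25 + 2·13 = 51
Stage 1: 25(ω_s−ω_c) = −51(ω_r−ω_c),  ω_r=0, ω_s=1
Stage 1: 25(1−ω_c) = −51(0−ω_c)  ⇒  76ω_c = 25  ⇒  ω_c = 25/76
  ⇒ ω_c¹/ω_s¹ = 25/76
Stage 2: N_ring = 22 + 2·21 = 64
Stage 2: 22(ω_s−ω_c) = −64(ω_r−ω_c),  ω_r=0, ω_s=1
Stage 2: 22(1−ω_c) = −64(0−ω_c)  ⇒  86ω_c = 22  ⇒  ω_c = 11/43
  ⇒ ω_c²/ω_s² = 11/43
Coupling ω_s² = ω_c¹ ⇒ overall = 25/76 × 11/43 = 275/3268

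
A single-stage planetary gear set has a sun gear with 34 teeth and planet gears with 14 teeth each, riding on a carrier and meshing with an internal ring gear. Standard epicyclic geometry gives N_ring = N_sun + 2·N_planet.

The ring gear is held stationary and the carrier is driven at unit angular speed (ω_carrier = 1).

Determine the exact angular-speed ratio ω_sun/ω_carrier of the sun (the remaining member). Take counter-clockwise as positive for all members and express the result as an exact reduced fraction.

48/17

N_ring = 34 + 2·14 = 62
34(ω_s−ω_c) = −62(ω_r−ω_c),  ω_r=0, ω_c=1
ω_s = 1 − (62/34)(0−1) = 48/17
ω_s/ω_c = 48/17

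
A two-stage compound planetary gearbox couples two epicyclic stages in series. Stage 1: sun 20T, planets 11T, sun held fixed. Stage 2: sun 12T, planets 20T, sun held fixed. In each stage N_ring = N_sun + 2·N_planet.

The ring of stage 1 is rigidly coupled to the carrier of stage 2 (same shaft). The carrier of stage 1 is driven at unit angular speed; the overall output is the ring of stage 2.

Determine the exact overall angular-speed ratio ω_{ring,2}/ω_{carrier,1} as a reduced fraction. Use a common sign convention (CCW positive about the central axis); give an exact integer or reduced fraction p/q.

Stage 1: N_ring = 20 + 2·11 = 42
Stage 1: 20(ω_s−ω_c) = −42(ω_r−ω_c),  ω_s=0, ω_c=1
Stage 1: ω_r = 1 − (20/42)(0−1) = 31/21
  ⇒ ω_r¹/ω_c¹ = 31/21
Stage 2: N_ring = 12 + 2·20 = 52
Stage 2: 12(ω_s−ω_c) = −52(ω_r−ω_c),  ω_s=0, ω_c=1
Stage 2: ω_r = 1 − (12/52)(0−1) = 16/13
  ⇒ ω_r²/ω_c² = 16/13
Coupling ω_c² = ω_r¹ ⇒ overall = 31/21 × 16/13 = 496/273

496/273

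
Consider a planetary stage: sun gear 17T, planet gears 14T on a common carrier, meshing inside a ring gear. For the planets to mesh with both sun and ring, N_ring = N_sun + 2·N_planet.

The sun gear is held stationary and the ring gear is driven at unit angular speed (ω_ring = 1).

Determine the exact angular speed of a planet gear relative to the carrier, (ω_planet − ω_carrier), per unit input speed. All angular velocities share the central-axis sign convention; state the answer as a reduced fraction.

765/868

N_ring = 17 + 2·14 = 45
17(ω_s−ω_c) = −45(ω_r−ω_c),  ω_s=0, ω_r=1
17(0−ω_c) = −45(1−ω_c)  ⇒  62ω_c = 45  ⇒  ω_c = 45/62
sun–planet: 17·(0−45/62) = −14·(ω_p−ω_c)  ⇒  ω_p−ω_c = −(17/14)·(-45/62) = 765/868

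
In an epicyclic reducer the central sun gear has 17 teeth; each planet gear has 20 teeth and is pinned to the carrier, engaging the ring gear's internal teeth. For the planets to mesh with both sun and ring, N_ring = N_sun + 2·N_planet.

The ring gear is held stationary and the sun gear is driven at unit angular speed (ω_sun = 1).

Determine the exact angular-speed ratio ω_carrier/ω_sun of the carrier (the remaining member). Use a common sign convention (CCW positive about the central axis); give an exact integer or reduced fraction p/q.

17/74

N_ring = 17 + 2·20 = 57
17(ω_s−ω_c) = −57(ω_r−ω_c),  ω_r=0, ω_s=1
17(1−ω_c) = −57(0−ω_c)  ⇒  74ω_c = 17  ⇒  ω_c = 17/74
ω_c/ω_s = 17/74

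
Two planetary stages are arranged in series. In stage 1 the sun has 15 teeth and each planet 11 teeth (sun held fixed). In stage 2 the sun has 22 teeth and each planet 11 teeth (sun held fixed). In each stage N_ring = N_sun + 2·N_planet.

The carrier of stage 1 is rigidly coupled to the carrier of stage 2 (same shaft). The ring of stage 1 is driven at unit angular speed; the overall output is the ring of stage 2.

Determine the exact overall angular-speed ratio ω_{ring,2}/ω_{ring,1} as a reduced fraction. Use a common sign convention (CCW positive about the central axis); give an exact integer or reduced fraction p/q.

Stage 1: N_ring = 15 + 2·11 = 37
Stage 1: 15(ω_s−ω_c) = −37(ω_r−ω_c),  ω_s=0, ω_r=1
Stage 1: 15(0−ω_c) = −37(1−ω_c)  ⇒  52ω_c = 37  ⇒  ω_c = 37/52
  ⇒ ω_c¹/ω_r¹ = 37/52
Stage 2: N_ring = 22 + 2·11 = 44
Stage 2: 22(ω_s−ω_c) = −44(ω_r−ω_c),  ω_s=0, ω_c=1
Stage 2: ω_r = 1 − (22/44)(0−1) = 3/2
  ⇒ ω_r²/ω_c² = 3/2
Coupling ω_c² = ω_c¹ ⇒ overall = 37/52 × 3/2 = 111/104

111/104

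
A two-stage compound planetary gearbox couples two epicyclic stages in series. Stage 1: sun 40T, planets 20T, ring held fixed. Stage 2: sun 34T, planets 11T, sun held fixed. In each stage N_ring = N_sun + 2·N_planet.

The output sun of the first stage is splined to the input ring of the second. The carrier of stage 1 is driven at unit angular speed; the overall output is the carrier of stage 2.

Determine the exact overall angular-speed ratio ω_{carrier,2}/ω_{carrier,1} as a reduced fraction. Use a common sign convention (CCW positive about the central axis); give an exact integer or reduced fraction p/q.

Stage 1: N_ring = 40 + 2·20 = 80
Stage 1: 40(ω_s−ω_c) = −80(ω_r−ω_c),  ω_r=0, ω_c=1
Stage 1: ω_s = 1 − (80/40)(0−1) = 3
  ⇒ ω_s¹/ω_c¹ = 3
Stage 2: N_ring = 34 + 2·11 = 56
Stage 2: 34(ω_s−ω_c) = −56(ω_r−ω_c),  ω_s=0, ω_r=1
Stage 2: 34(0−ω_c) = −56(1−ω_c)  ⇒  90ω_c = 56  ⇒  ω_c = 28/45
  ⇒ ω_c²/ω_r² = 28/45
Coupling ω_r² = ω_s¹ ⇒ overall = 3 × 28/45 = 28/15

28/15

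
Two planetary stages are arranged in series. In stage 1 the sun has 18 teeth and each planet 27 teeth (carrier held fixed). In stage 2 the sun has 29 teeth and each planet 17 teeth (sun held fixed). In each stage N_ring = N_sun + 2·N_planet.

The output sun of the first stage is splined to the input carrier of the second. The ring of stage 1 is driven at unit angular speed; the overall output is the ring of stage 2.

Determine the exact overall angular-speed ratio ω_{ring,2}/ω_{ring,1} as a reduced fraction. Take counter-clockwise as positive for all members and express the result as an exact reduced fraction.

-368/63

Stage 1: N_ring = 18 + 2·27 = 72
Stage 1: 18(ω_s−ω_c) = −72(ω_r−ω_c),  ω_c=0, ω_r=1
Stage 1: ω_s = 0 − (72/18)(1−0) = -4
  ⇒ ω_s¹/ω_r¹ = -4
Stage 2: N_ring = 29 + 2·17 = 63
Stage 2: 29(ω_s−ω_c) = −63(ω_r−ω_c),  ω_s=0, ω_c=1
Stage 2: ω_r = 1 − (29/63)(0−1) = 92/63
  ⇒ ω_r²/ω_c² = 92/63
Coupling ω_c² = ω_s¹ ⇒ overall = -4 × 92/63 = -368/63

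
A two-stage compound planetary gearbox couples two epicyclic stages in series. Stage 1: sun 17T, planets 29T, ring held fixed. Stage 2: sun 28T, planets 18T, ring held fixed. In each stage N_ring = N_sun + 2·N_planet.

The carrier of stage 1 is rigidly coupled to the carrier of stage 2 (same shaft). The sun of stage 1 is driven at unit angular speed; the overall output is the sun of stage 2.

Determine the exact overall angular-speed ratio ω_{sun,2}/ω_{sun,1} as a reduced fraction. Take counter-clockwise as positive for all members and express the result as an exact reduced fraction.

17/28

Stage 1: N_ring = 17 + 2·29 = 75
Stage 1: 17(ω_s−ω_c) = −75(ω_r−ω_c),  ω_r=0, ω_s=1
Stage 1: 17(1−ω_c) = −75(0−ω_c)  ⇒  92ω_c = 17  ⇒  ω_c = 17/92
  ⇒ ω_c¹/ω_s¹ = 17/92
Stage 2: N_ring = 28 + 2·18 = 64
Stage 2: 28(ω_s−ω_c) = −64(ω_r−ω_c),  ω_r=0, ω_c=1
Stage 2: ω_s = 1 − (64/28)(0−1) = 23/7
  ⇒ ω_s²/ω_c² = 23/7
Coupling ω_c² = ω_c¹ ⇒ overall = 17/92 × 23/7 = 17/28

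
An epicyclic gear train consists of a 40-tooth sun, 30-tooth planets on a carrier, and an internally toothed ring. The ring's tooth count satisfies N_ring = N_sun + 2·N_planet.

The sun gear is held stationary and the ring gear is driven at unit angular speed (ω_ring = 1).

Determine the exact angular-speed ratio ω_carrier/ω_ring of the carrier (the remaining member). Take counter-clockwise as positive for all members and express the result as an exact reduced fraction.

5/7

N_ring = 40 + 2·30 = 100
40(ω_s−ω_c) = −100(ω_r−ω_c),  ω_s=0, ω_r=1
40(0−ω_c) = −100(1−ω_c)  ⇒  140ω_c = 100  ⇒  ω_c = 5/7
ω_c/ω_r = 5/7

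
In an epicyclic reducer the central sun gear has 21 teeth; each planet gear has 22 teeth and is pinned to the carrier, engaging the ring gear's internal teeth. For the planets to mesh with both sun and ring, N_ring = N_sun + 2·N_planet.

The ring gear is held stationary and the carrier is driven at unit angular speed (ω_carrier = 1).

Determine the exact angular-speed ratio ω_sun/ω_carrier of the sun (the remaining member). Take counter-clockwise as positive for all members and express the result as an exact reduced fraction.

86/21

N_ring = 21 + 2·22 = 65
21(ω_s−ω_c) = −65(ω_r−ω_c),  ω_r=0, ω_c=1
ω_s = 1 − (65/21)(0−1) = 86/21
ω_s/ω_c = 86/21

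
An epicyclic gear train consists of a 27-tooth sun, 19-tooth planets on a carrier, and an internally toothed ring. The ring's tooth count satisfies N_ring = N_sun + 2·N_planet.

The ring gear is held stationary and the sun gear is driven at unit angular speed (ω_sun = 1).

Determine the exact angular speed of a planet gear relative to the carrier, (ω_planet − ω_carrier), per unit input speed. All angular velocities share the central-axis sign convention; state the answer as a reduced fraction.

-1755/1748

N_ring = 27 + 2·19 = 65
27(ω_s−ω_c) = −65(ω_r−ω_c),  ω_r=0, ω_s=1
27(1−ω_c) = −65(0−ω_c)  ⇒  92ω_c = 27  ⇒  ω_c = 27/92
sun–planet: 27·(1−27/92) = −19·(ω_p−ω_c)  ⇒  ω_p−ω_c = −(27/19)·(65/92) = -1755/1748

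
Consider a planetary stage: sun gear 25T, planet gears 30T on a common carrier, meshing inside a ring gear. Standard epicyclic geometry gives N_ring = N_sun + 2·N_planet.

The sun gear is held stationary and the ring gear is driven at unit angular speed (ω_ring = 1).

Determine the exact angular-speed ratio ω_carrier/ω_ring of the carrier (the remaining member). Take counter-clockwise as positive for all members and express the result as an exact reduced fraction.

N_ring = 25 + 2·30 = 85
25(ω_s−ω_c) = −85(ω_r−ω_c),  ω_s=0, ω_r=1
25(0−ω_c) = −85(1−ω_c)  ⇒  110ω_c = 85  ⇒  ω_c = 17/22
ω_c/ω_r = 17/22

17/22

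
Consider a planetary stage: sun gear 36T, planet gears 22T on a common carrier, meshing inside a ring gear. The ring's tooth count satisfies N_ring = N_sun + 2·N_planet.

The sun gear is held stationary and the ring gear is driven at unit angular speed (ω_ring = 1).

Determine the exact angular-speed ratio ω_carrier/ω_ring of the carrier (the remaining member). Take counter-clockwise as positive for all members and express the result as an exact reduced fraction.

N_ring = 36 + 2·22 = 80
36(ω_s−ω_c) = −80(ω_r−ω_c),  ω_s=0, ω_r=1
36(0−ω_c) = −80(1−ω_c)  ⇒  116ω_c = 80  ⇒  ω_c = 20/29
ω_c/ω_r = 20/29

20/29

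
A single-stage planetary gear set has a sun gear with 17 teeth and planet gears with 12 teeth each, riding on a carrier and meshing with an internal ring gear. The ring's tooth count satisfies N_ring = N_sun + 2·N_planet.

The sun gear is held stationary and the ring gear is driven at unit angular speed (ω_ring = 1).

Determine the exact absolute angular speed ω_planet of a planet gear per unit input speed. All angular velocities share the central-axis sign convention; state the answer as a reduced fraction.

41/24

N_ring = 17 + 2·12 = 41
17(ω_s−ω_c) = −41(ω_r−ω_c),  ω_s=0, ω_r=1
17(0−ω_c) = −41(1−ω_c)  ⇒  58ω_c = 41  ⇒  ω_c = 41/58
sun–planet: 17·(0−41/58) = −12·(ω_p−ω_c)  ⇒  ω_p−ω_c = −(17/12)·(-41/58) = 697/696
ω_p = 41/58 + 697/696 = 41/24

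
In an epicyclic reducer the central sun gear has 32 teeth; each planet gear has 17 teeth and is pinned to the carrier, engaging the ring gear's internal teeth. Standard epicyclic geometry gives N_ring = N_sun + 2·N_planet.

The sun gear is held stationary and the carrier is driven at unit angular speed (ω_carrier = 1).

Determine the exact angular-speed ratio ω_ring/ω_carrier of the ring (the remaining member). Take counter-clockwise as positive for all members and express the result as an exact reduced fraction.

49/33

N_ring = 32 + 2·17 = 66
32(ω_s−ω_c) = −66(ω_r−ω_c),  ω_s=0, ω_c=1
ω_r = 1 − (32/66)(0−1) = 49/33
ω_r/ω_c = 49/33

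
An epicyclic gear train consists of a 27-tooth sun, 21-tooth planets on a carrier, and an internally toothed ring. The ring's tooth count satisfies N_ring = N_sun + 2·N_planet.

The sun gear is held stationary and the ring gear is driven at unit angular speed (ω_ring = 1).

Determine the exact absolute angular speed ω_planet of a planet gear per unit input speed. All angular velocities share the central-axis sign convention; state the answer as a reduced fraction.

N_ring = 27 + 2·21 = 69
27(ω_s−ω_c) = −69(ω_r−ω_c),  ω_s=0, ω_r=1
27(0−ω_c) = −69(1−ω_c)  ⇒  96ω_c = 69  ⇒  ω_c = 23/32
sun–planet: 27·(0−23/32) = −21·(ω_p−ω_c)  ⇒  ω_p−ω_c = −(27/21)·(-23/32) = 207/224
ω_p = 23/32 + 207/224 = 23/14

23/14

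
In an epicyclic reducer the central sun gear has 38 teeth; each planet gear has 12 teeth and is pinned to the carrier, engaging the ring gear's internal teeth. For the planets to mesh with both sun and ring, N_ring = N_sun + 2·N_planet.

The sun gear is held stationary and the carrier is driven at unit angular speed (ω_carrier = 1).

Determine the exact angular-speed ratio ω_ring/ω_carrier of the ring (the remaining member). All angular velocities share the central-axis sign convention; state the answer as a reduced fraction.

50/31

N_ring = 38 + 2·12 = 62
38(ω_s−ω_c) = −62(ω_r−ω_c),  ω_s=0, ω_c=1
ω_r = 1 − (38/62)(0−1) = 50/31
ω_r/ω_c = 50/31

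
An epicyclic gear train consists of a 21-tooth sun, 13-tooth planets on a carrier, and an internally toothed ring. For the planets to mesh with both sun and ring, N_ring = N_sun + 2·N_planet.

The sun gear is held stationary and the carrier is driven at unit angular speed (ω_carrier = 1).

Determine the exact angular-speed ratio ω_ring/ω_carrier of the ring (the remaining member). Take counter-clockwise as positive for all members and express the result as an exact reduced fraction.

N_ring = 21 + 2·13 = 47
21(ω_s−ω_c) = −47(ω_r−ω_c),  ω_s=0, ω_c=1
ω_r = 1 − (21/47)(0−1) = 68/47
ω_r/ω_c = 68/47

68/47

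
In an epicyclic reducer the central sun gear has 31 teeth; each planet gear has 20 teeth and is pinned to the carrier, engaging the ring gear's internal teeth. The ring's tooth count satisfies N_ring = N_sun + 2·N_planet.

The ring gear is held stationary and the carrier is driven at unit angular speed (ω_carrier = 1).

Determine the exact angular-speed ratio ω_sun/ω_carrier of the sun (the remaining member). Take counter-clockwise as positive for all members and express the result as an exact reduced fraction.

102/31

N_ring = 31 + 2·20 = 71
31(ω_s−ω_c) = −71(ω_r−ω_c),  ω_r=0, ω_c=1
ω_s = 1 − (71/31)(0−1) = 102/31
ω_s/ω_c = 102/31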